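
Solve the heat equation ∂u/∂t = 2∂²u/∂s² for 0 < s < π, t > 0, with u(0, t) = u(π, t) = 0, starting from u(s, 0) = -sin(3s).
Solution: Using separation of variables u = X(s)T(t):
Eigenfunctions: sin(ns), n = 1, 2, 3, ...
General solution: u(s, t) = Σ c_n sin(ns) exp(-2n² t)
Matching u(s,0) = -sin(3s) term by term: c_3=-1.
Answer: u(s, t) = -exp(-18t)sin(3s)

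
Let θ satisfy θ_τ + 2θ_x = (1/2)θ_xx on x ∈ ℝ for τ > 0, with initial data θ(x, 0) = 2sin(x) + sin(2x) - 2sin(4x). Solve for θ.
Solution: Change to a moving frame: let η = x - 2τ, σ = τ and write θ(x,τ) = u(η,σ).
By the chain rule θ_τ = u_σ - 2u_η, θ_x = u_η, θ_xx = u_ηη.
Then θ_τ + 2θ_x = u_σ: the advection term cancels and the PDE becomes the heat equation u_σ = (1/2)u_ηη on η ∈ ℝ.
Initial data: u(η,0) = θ(η,0) = 2sin(η) + sin(2η) - 2sin(4η).
On η ∈ ℝ each mode satisfies (sin(nη))″ = -n² sin(nη), so exp(-n²σ/2) sin(nη) solves the heat equation; by superposition u(η,σ) = Σ c_n exp(-n²σ/2) sin(nη).
Reading off the coefficients: c_1=2, c_2=1, c_4=-2, so u(η,σ) = exp(-2σ)sin(2η) - 2exp(-8σ)sin(4η) + 2exp(-σ/2)sin(η).
Substituting back η = x - 2τ, σ = τ: θ(x,τ) = u(x - 2τ, τ).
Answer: θ(x, τ) = exp(-2τ)sin(2x - 4τ) - 2exp(-8τ)sin(4x - 8τ) + 2exp(-τ/2)sin(x - 2τ)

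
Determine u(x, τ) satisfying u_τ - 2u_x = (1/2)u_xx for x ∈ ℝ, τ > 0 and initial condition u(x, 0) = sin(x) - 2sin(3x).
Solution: Change to a moving frame: let η = x + 2τ, σ = τ and write u(x,τ) = w(η,σ).
By the chain rule u_τ = w_σ + 2w_η, u_x = w_η, u_xx = w_ηη.
Then u_τ - 2u_x = w_σ: the advection term cancels and the PDE becomes the heat equation w_σ = (1/2)w_ηη on η ∈ ℝ.
Initial data: w(η,0) = u(η,0) = sin(η) - 2sin(3η).
On η ∈ ℝ each mode satisfies (sin(nη))″ = -n² sin(nη), so exp(-n²σ/2) sin(nη) solves the heat equation; by superposition w(η,σ) = Σ c_n exp(-n²σ/2) sin(nη).
Reading off the coefficients: c_1=1, c_3=-2, so w(η,σ) = exp(-σ/2)sin(η) - 2exp(-9σ/2)sin(3η).
Substituting back η = x + 2τ, σ = τ: u(x,τ) = w(x + 2τ, τ).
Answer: u(x, τ) = exp(-τ/2)sin(x + 2τ) - 2exp(-9τ/2)sin(3x + 6τ)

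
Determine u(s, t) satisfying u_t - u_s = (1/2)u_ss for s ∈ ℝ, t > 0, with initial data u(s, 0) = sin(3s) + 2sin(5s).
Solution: Moving frame: η = s + t, σ = t, u = w(η,σ), so u_t = w_σ + w_η and u_ss = w_ηη.
Hence u_t - u_s = w_σ and the PDE becomes the heat equation w_σ = (1/2)w_ηη on η ∈ ℝ.
Initial data: w(η,0) = u(η,0) = sin(3η) + 2sin(5η). Each mode sin(nη) decays as exp(-n²σ/2) on ℝ, so w(η,σ) = Σ c_n exp(-n²σ/2) sin(nη) with c_3=1, c_5=2: w(η,σ) = exp(-9σ/2)sin(3η) + 2exp(-25σ/2)sin(5η).
Substituting back: u(s,t) = w(s + t, t).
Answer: u(s, t) = exp(-9t/2)sin(3s + 3t) + 2exp(-25t/2)sin(5s + 5t)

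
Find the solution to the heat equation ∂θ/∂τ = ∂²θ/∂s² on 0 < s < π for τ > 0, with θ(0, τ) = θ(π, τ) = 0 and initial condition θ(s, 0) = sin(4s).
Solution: Using separation of variables θ = X(s)G(τ):
Eigenfunctions: sin(ns), n = 1, 2, 3, ...
General solution: θ(s, τ) = Σ c_n sin(ns) exp(-n² τ)
Matching θ(s,0) = sin(4s) term by term: c_4=1.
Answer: θ(s, τ) = exp(-16τ)sin(4s)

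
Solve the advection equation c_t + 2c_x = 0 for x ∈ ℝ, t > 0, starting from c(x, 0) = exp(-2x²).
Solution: By characteristics (dx/dt = 2), c(x,t) = f(x - 2t) with f = c(·, 0).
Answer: c(x, t) = exp(-2(-2t + x)²)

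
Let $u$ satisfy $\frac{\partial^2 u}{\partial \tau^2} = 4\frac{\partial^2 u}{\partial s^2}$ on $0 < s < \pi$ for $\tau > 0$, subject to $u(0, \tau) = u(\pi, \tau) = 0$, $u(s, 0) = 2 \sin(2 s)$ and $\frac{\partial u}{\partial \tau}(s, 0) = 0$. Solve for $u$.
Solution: Using separation of variables $u = X(s)T(\tau)$:
Eigenfunctions: $\sin(ns)$, $n = 1, 2, 3, \ldots$
General solution: $u(s, \tau) = \sum [A_n \cos(2n \tau) + B_n \sin(2n \tau)] \sin(ns)$
From $u(s,0) = 2 \sin(2 s)$: $A_2=2$. From $u_{\tau}(s,0) = 0$: all $B_n = 0$.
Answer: $u(s, \tau) = 2 \sin(2 s) \cos(4 \tau)$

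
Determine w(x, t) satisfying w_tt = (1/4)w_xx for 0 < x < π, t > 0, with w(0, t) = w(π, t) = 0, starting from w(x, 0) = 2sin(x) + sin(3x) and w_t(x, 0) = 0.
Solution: Separating variables: w = Σ [A_n cos(ω_n t) + B_n sin(ω_n t)] sin(nx), ω_n = n/2. From ICs: A_1=2, A_3=1.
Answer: w(x, t) = 2sin(x)cos(t/2) + sin(3x)cos(3t/2)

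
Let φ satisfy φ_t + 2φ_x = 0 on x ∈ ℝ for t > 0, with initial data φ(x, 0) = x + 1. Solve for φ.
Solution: By characteristics (dx/dt = 2), φ(x,t) = f(x - 2t) with f = φ(·, 0).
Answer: φ(x, t) = -2t + x + 1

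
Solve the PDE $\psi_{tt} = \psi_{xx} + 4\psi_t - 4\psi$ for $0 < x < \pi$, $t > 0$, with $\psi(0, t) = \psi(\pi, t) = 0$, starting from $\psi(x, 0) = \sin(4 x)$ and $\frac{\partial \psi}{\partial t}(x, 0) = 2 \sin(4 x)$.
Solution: Substitute $\psi = e^{2t}u$.
Then $\psi_t = e^{2t}(u_t + 2u)$, $\psi_{tt} = e^{2t}(u_{tt} + 4u_t + 4u)$, $\psi_{xx} = e^{2t}u_{xx}$; substituting and dividing by $e^{2t}$, the lower-order terms cancel: $u_{tt} = u_{xx}$ (standard wave equation).
Data for $u$: $u(x,0) = \psi(x,0) = \sin(4 x)$; $u_t(x,0) = \psi_t(x,0) - 2\psi(x,0) = 0$. The boundary conditions carry over: $u(0,t) = u(\pi,t) = 0$.
Separating variables: $u = \sum [A_n \cos(\omega_n t) + B_n \sin(\omega_n t)] \sin(nx)$, $\omega_n = n$. From ICs: $A_4=1$.
So $u(x,t) = \sin(4 x) \cos(4 t)$, and $\psi(x,t) = e^{2t}u(x,t)$.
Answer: $\psi(x, t) = e^{2 t} \sin(4 x) \cos(4 t)$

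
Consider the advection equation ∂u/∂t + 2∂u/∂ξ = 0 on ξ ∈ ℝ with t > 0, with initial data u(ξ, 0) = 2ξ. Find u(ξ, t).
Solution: By method of characteristics (waves move right with speed 2):
Along characteristics ξ - 2t = const, u is constant, so u(ξ,t) = f(ξ - 2t) with f = u(·, 0).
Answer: u(ξ, t) = -4t + 2ξ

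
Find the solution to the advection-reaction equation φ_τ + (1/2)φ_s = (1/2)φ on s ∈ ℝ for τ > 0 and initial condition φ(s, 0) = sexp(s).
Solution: Substitute φ = exp(s)u.
Then φ_s = exp(s)(u_s + u), φ_τ = exp(s)u_τ; substituting and dividing by exp(s), the lower-order terms cancel: u_τ + (1/2)u_s = 0 (standard advection equation).
Data for u: u(s,0) = exp(-s)φ(s,0) = s.
By characteristics (ds/dτ = 1/2), u(s,τ) = f(s - (1/2)τ) with f = u(·, 0).
So u(s,τ) = s - (1/2)τ, and φ(s,τ) = exp(s)u(s,τ).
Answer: φ(s, τ) = sexp(s) - (1/2)τexp(s)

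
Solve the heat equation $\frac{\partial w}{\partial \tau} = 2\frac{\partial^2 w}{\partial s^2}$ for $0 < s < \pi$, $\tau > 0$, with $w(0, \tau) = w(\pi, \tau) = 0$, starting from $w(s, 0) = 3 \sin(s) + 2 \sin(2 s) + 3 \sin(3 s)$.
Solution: Using separation of variables $w = X(s)T(\tau)$:
Eigenfunctions: $\sin(ns)$, $n = 1, 2, 3, \ldots$
General solution: $w(s, \tau) = \sum c_n \sin(ns) e^{-2n^2 \tau}$
Matching $w(s,0) = 3 \sin(s) + 2 \sin(2 s) + 3 \sin(3 s)$ term by term: $c_1=3, c_2=2, c_3=3$.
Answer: $w(s, \tau) = 3 e^{-2 \tau} \sin(s) + 2 e^{-8 \tau} \sin(2 s) + 3 e^{-18 \tau} \sin(3 s)$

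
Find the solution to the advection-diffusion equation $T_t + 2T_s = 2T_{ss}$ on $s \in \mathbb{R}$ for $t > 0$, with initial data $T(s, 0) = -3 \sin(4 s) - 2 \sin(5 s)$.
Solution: Change to a moving frame: let $\eta = s - 2t$, $\sigma = t$ and write $T(s,t) = u(\eta,\sigma)$.
By the chain rule $T_t = u_{\sigma} - 2u_{\eta}$, $T_s = u_{\eta}$, $T_{ss} = u_{\eta\eta}$.
Then $T_t + 2T_s = u_{\sigma}$: the advection term cancels and the PDE becomes the heat equation $u_{\sigma} = 2u_{\eta\eta}$ on $\eta \in \mathbb{R}$.
Initial data: $u(\eta,0) = T(\eta,0) = -3 \sin(4 \eta) - 2 \sin(5 \eta)$.
On $\eta \in \mathbb{R}$ each mode satisfies $(\sin(n\eta))'' = -n^2 \sin(n\eta)$, so $e^{-2n^2\sigma} \sin(n\eta)$ solves the heat equation; by superposition $u(\eta,\sigma) = \sum c_n e^{-2n^2\sigma} \sin(n\eta)$.
Reading off the coefficients: $c_4=-3, c_5=-2$, so $u(\eta,\sigma) = -3 e^{-32 \sigma} \sin(4 \eta) - 2 e^{-50 \sigma} \sin(5 \eta)$.
Substituting back $\eta = s - 2t$, $\sigma = t$: $T(s,t) = u(s - 2t, t)$.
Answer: $T(s, t) = -3 e^{-32 t} \sin(4 s - 8 t) - 2 e^{-50 t} \sin(5 s - 10 t)$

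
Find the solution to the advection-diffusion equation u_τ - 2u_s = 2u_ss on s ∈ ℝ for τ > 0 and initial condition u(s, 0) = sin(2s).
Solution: Moving frame: η = s + 2τ, σ = τ, u = w(η,σ), so u_τ = w_σ + 2w_η and u_ss = w_ηη.
Hence u_τ - 2u_s = w_σ and the PDE becomes the heat equation w_σ = 2w_ηη on η ∈ ℝ.
Initial data: w(η,0) = u(η,0) = sin(2η). Each mode sin(nη) decays as exp(-2n²σ) on ℝ, so w(η,σ) = Σ c_n exp(-2n²σ) sin(nη) with c_2=1: w(η,σ) = exp(-8σ)sin(2η).
Substituting back: u(s,τ) = w(s + 2τ, τ).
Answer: u(s, τ) = exp(-8τ)sin(2s + 4τ)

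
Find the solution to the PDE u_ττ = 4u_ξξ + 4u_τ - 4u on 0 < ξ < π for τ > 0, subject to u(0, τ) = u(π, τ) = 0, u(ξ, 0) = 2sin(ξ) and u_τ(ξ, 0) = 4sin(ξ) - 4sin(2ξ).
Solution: Substitute u = exp(2τ)w.
Then u_τ = exp(2τ)(w_τ + 2w), u_ττ = exp(2τ)(w_ττ + 4w_τ + 4w), u_ξξ = exp(2τ)w_ξξ; substituting and dividing by exp(2τ), the lower-order terms cancel: w_ττ = 4w_ξξ (standard wave equation).
Data for w: w(ξ,0) = u(ξ,0) = 2sin(ξ); w_τ(ξ,0) = u_τ(ξ,0) - 2u(ξ,0) = -4sin(2ξ). The boundary conditions carry over: w(0,τ) = w(π,τ) = 0.
Separating variables: w = Σ [A_n cos(ω_n τ) + B_n sin(ω_n τ)] sin(nξ), ω_n = 2n. From ICs (B_n = velocity coefficient / ω_n): A_1=2, B_2=-1.
So w(ξ,τ) = 2sin(ξ)cos(2τ) - sin(2ξ)sin(4τ), and u(ξ,τ) = exp(2τ)w(ξ,τ).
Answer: u(ξ, τ) = 2exp(2τ)sin(ξ)cos(2τ) - exp(2τ)sin(2ξ)sin(4τ)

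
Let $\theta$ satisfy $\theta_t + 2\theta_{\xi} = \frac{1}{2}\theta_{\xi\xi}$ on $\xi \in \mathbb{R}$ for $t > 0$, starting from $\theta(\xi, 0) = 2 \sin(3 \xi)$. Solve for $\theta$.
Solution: Moving frame: $\eta = \xi - 2t$, $\sigma = t$, $\theta = u(\eta,\sigma)$, so $\theta_t = u_{\sigma} - 2u_{\eta}$ and $\theta_{\xi\xi} = u_{\eta\eta}$.
Hence $\theta_t + 2\theta_{\xi} = u_{\sigma}$ and the PDE becomes the heat equation $u_{\sigma} = \frac{1}{2}u_{\eta\eta}$ on $\eta \in \mathbb{R}$.
Initial data: $u(\eta,0) = \theta(\eta,0) = 2 \sin(3 \eta)$. Each mode $\sin(n\eta)$ decays as $e^{-n^2\sigma/2}$ on $\mathbb{R}$, so $u(\eta,\sigma) = \sum c_n e^{-n^2\sigma/2} \sin(n\eta)$ with $c_3=2$: $u(\eta,\sigma) = 2 e^{-9 \sigma/2} \sin(3 \eta)$.
Substituting back: $\theta(\xi,t) = u(\xi - 2t, t)$.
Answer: $\theta(\xi, t) = 2 e^{-9 t/2} \sin(3 \xi - 6 t)$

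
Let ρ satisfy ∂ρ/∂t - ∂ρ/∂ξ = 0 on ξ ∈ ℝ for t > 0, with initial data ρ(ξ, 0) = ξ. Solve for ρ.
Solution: By characteristics (dξ/dt = -1), ρ(ξ,t) = f(ξ + t) with f = ρ(·, 0).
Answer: ρ(ξ, t) = t + ξ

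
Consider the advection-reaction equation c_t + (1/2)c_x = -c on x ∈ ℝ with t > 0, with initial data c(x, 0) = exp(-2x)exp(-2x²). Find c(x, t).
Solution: Substitute c = exp(-2x)u, i.e. u = exp(2x)c.
By the product rule, c_x = exp(-2x)(u_x - 2u), c_t = exp(-2x)u_t.
Substituting into the PDE and dividing by exp(-2x): u_t + (1/2)(u_x - 2u) = -u.
The lower-order terms cancel, leaving the standard advection equation u_t + (1/2)u_x = 0.
Initial data for u: u(x,0) = exp(2x)c(x,0) = exp(-2x²).
Solve for u:
  By method of characteristics (waves move right with speed 1/2):
  Along characteristics x - (1/2)t = const, u is constant, so u(x,t) = f(x - (1/2)t) with f = u(·, 0).
Hence u(x,t) = exp(-2(-t/2 + x)²).
Transform back: c(x,t) = exp(-2x)u(x,t).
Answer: c(x, t) = exp(-2x)exp(-2(-t/2 + x)²)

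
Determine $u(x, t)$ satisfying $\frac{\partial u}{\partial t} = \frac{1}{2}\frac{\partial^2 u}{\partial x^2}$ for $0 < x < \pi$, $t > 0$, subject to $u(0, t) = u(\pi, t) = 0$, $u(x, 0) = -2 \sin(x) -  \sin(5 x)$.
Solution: Separating variables: $u = \sum c_n e^{-n^2t/2} \sin(nx)$. From $u(x,0) = -2 \sin(x) - \sin(5 x)$: $c_1=-2, c_5=-1$.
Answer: $u(x, t) = -2 e^{-t/2} \sin(x) -  e^{-25 t/2} \sin(5 x)$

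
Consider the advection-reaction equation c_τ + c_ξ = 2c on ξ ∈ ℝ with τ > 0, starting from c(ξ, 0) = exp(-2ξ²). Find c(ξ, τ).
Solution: Substitute c = exp(2τ)u, i.e. u = exp(-2τ)c.
By the product rule, c_τ = exp(2τ)(u_τ + 2u), c_ξ = exp(2τ)u_ξ.
Substituting into the PDE and dividing by exp(2τ): u_τ + 2u + u_ξ = 2u.
The lower-order terms cancel, leaving the standard advection equation u_τ + u_ξ = 0.
Initial data for u: u(ξ,0) = c(ξ,0) = exp(-2ξ²).
Solve for u:
  By method of characteristics (waves move right with speed 1):
  Along characteristics ξ - τ = const, u is constant, so u(ξ,τ) = f(ξ - τ) with f = u(·, 0).
Hence u(ξ,τ) = exp(-2(ξ - τ)²).
Transform back: c(ξ,τ) = exp(2τ)u(ξ,τ).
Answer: c(ξ, τ) = exp(2τ)exp(-2(ξ - τ)²)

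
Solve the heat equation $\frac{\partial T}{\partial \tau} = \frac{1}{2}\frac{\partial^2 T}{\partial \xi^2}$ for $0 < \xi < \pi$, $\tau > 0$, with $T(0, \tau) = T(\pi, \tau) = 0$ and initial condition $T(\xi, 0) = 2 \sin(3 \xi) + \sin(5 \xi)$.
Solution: Using separation of variables $T = X(\xi)G(\tau)$:
Eigenfunctions: $\sin(n\xi)$, $n = 1, 2, 3, \ldots$
General solution: $T(\xi, \tau) = \sum c_n \sin(n\xi) e^{-n^2 \tau/2}$
Matching $T(\xi,0) = 2 \sin(3 \xi) + \sin(5 \xi)$ term by term: $c_3=2, c_5=1$.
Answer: $T(\xi, \tau) = 2 e^{-9 \tau/2} \sin(3 \xi) + e^{-25 \tau/2} \sin(5 \xi)$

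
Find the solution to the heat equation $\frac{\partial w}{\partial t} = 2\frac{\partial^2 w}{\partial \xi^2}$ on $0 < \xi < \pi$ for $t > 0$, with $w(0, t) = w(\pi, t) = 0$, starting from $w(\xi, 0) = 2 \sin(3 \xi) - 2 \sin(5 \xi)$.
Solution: Using separation of variables $w = X(\xi)T(t)$:
Eigenfunctions: $\sin(n\xi)$, $n = 1, 2, 3, \ldots$
General solution: $w(\xi, t) = \sum c_n \sin(n\xi) e^{-2n^2 t}$
Matching $w(\xi,0) = 2 \sin(3 \xi) - 2 \sin(5 \xi)$ term by term: $c_3=2, c_5=-2$.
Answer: $w(\xi, t) = 2 e^{-18 t} \sin(3 \xi) - 2 e^{-50 t} \sin(5 \xi)$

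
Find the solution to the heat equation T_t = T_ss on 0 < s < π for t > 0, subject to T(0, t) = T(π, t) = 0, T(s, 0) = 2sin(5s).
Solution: Separating variables: T = Σ c_n exp(-n²t) sin(ns). From T(s,0) = 2sin(5s): c_5=2.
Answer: T(s, t) = 2exp(-25t)sin(5s)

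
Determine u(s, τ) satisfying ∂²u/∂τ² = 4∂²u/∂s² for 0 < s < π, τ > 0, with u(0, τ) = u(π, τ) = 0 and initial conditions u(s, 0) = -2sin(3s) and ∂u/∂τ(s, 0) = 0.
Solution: Using separation of variables u = X(s)T(τ):
Eigenfunctions: sin(ns), n = 1, 2, 3, ...
General solution: u(s, τ) = Σ [A_n cos(2n τ) + B_n sin(2n τ)] sin(ns)
From u(s,0) = -2sin(3s): A_3=-2. From u_τ(s,0) = 0: all B_n = 0.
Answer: u(s, τ) = -2sin(3s)cos(6τ)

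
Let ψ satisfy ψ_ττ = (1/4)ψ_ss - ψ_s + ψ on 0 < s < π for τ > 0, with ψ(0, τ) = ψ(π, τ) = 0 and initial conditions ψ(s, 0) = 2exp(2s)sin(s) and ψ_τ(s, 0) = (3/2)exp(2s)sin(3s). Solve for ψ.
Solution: Substitute ψ = exp(2s)u, i.e. u = exp(-2s)ψ.
By the product rule, ψ_s = exp(2s)(u_s + 2u), ψ_ss = exp(2s)(u_ss + 4u_s + 4u), ψ_ττ = exp(2s)u_ττ.
Substituting into the PDE and dividing by exp(2s): u_ττ = (1/4)(u_ss + 4u_s + 4u) - (u_s + 2u) + u.
The lower-order terms cancel, leaving the standard wave equation u_ττ = (1/4)u_ss.
Initial data for u: u(s,0) = exp(-2s)ψ(s,0) = 2sin(s); u_τ(s,0) = exp(-2s)ψ_τ(s,0) = (3/2)sin(3s). The boundary conditions carry over: u(0,τ) = u(π,τ) = 0.
Solve for u:
  Using separation of variables u = X(s)T(τ):
  Eigenfunctions: sin(ns), n = 1, 2, 3, ...
  General solution: u(s, τ) = Σ [A_n cos(n τ/2) + B_n sin(n τ/2)] sin(ns)
  From u(s,0) = 2sin(s): A_1=2. From u_τ(s,0) = (3/2)sin(3s), using u_τ(s,0) = Σ ω_n B_n sin(ns) with ω_n = n/2: B_3 = (3/2)/(3/2) = 1.
Hence u(s,τ) = 2sin(s)cos(τ/2) + sin(3s)sin(3τ/2).
Transform back: ψ(s,τ) = exp(2s)u(s,τ).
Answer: ψ(s, τ) = 2exp(2s)sin(s)cos(τ/2) + exp(2s)sin(3s)sin(3τ/2)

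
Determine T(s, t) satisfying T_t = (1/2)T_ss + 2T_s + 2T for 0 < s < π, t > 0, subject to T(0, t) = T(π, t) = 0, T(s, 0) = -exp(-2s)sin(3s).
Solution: Substitute T = exp(-2s)u, i.e. u = exp(2s)T.
By the product rule, T_s = exp(-2s)(u_s - 2u), T_ss = exp(-2s)(u_ss - 4u_s + 4u), T_t = exp(-2s)u_t.
Substituting into the PDE and dividing by exp(-2s): u_t = (1/2)(u_ss - 4u_s + 4u) + 2(u_s - 2u) + 2u.
The lower-order terms cancel, leaving the standard heat equation u_t = (1/2)u_ss.
Initial data for u: u(s,0) = exp(2s)T(s,0) = -sin(3s). The boundary conditions carry over: u(0,t) = u(π,t) = 0.
Solve for u:
  Using separation of variables u = X(s)G(t):
  Eigenfunctions: sin(ns), n = 1, 2, 3, ...
  General solution: u(s, t) = Σ c_n sin(ns) exp(-n² t/2)
  Matching u(s,0) = -sin(3s) term by term: c_3=-1.
Hence u(s,t) = -exp(-9t/2)sin(3s).
Transform back: T(s,t) = exp(-2s)u(s,t).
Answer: T(s, t) = -exp(-2s)exp(-9t/2)sin(3s)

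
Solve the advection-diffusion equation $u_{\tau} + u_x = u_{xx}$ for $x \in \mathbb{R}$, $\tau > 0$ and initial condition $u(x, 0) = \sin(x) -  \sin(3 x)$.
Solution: Moving frame: $\eta = x - \tau$, $\sigma = \tau$, $u = w(\eta,\sigma)$, so $u_{\tau} = w_{\sigma} - w_{\eta}$ and $u_{xx} = w_{\eta\eta}$.
Hence $u_{\tau} + u_x = w_{\sigma}$ and the PDE becomes the heat equation $w_{\sigma} = w_{\eta\eta}$ on $\eta \in \mathbb{R}$.
Initial data: $w(\eta,0) = u(\eta,0) = \sin(\eta) - \sin(3 \eta)$. Each mode $\sin(n\eta)$ decays as $e^{-n^2\sigma}$ on $\mathbb{R}$, so $w(\eta,\sigma) = \sum c_n e^{-n^2\sigma} \sin(n\eta)$ with $c_1=1, c_3=-1$: $w(\eta,\sigma) = e^{-\sigma} \sin(\eta) - e^{-9 \sigma} \sin(3 \eta)$.
Substituting back: $u(x,\tau) = w(x - \tau, \tau)$.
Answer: $u(x, \tau) = - e^{-\tau} \sin(\tau - x) + e^{-9 \tau} \sin(3 \tau - 3 x)$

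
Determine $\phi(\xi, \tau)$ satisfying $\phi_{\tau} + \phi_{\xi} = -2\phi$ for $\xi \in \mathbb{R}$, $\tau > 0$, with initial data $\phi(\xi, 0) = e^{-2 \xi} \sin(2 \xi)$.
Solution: Substitute $\phi = e^{-2\xi}u$.
Then $\phi_{\xi} = e^{-2\xi}(u_{\xi} - 2u)$, $\phi_{\tau} = e^{-2\xi}u_{\tau}$; substituting and dividing by $e^{-2\xi}$, the lower-order terms cancel: $u_{\tau} + u_{\xi} = 0$ (standard advection equation).
Data for $u$: $u(\xi,0) = e^{2\xi}\phi(\xi,0) = \sin(2 \xi)$.
By characteristics ($d\xi/d\tau = 1$), $u(\xi,\tau) = f(\xi - \tau)$ with $f = u( \cdot , 0)$.
So $u(\xi,\tau) = \sin(2 \xi - 2 \tau)$, and $\phi(\xi,\tau) = e^{-2\xi}u(\xi,\tau)$.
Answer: $\phi(\xi, \tau) = - e^{-2 \xi} \sin(2 \tau - 2 \xi)$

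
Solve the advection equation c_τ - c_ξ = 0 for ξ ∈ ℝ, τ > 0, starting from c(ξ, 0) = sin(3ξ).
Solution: By method of characteristics (waves move left with speed 1):
Along characteristics ξ + τ = const, c is constant, so c(ξ,τ) = f(ξ + τ) with f = c(·, 0).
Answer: c(ξ, τ) = sin(3ξ + 3τ)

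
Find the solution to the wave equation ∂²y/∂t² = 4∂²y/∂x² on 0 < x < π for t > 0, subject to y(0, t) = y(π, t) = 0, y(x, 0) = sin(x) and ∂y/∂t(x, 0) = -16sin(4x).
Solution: Separating variables: y = Σ [A_n cos(ω_n t) + B_n sin(ω_n t)] sin(nx), ω_n = 2n. From ICs (B_n = velocity coefficient / ω_n): A_1=1, B_4=-2.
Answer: y(x, t) = -2sin(8t)sin(4x) + sin(x)cos(2t)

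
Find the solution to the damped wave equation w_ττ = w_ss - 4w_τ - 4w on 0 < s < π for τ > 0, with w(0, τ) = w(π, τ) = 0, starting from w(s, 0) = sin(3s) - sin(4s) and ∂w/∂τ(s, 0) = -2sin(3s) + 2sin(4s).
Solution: Substitute w = exp(-2τ)u.
Then w_τ = exp(-2τ)(u_τ - 2u), w_ττ = exp(-2τ)(u_ττ - 4u_τ + 4u), w_ss = exp(-2τ)u_ss; substituting and dividing by exp(-2τ), the lower-order terms cancel: u_ττ = u_ss (standard wave equation).
Data for u: u(s,0) = w(s,0) = sin(3s) - sin(4s); u_τ(s,0) = w_τ(s,0) + 2w(s,0) = 0. The boundary conditions carry over: u(0,τ) = u(π,τ) = 0.
Separating variables: u = Σ [A_n cos(ω_n τ) + B_n sin(ω_n τ)] sin(ns), ω_n = n. From ICs: A_3=1, A_4=-1.
So u(s,τ) = sin(3s)cos(3τ) - sin(4s)cos(4τ), and w(s,τ) = exp(-2τ)u(s,τ).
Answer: w(s, τ) = exp(-2τ)sin(3s)cos(3τ) - exp(-2τ)sin(4s)cos(4τ)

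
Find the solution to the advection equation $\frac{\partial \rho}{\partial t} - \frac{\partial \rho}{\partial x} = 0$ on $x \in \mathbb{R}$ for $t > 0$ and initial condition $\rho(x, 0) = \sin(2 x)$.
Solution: By characteristics ($dx/dt = -1$), $\rho(x,t) = f(x + t)$ with $f = \rho( \cdot , 0)$.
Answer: $\rho(x, t) = \sin(2 t + 2 x)$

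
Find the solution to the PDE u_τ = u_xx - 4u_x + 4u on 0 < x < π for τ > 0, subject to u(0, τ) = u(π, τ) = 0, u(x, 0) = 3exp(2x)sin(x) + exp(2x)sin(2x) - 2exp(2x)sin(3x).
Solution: Substitute u = exp(2x)w.
Then u_x = exp(2x)(w_x + 2w), u_xx = exp(2x)(w_xx + 4w_x + 4w), u_τ = exp(2x)w_τ; substituting and dividing by exp(2x), the lower-order terms cancel: w_τ = w_xx (standard heat equation).
Data for w: w(x,0) = exp(-2x)u(x,0) = 3sin(x) + sin(2x) - 2sin(3x). The boundary conditions carry over: w(0,τ) = w(π,τ) = 0.
Separating variables: w = Σ c_n exp(-n²τ) sin(nx). From w(x,0) = 3sin(x) + sin(2x) - 2sin(3x): c_1=3, c_2=1, c_3=-2.
So w(x,τ) = 3exp(-τ)sin(x) + exp(-4τ)sin(2x) - 2exp(-9τ)sin(3x), and u(x,τ) = exp(2x)w(x,τ).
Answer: u(x, τ) = 3exp(2x)exp(-τ)sin(x) + exp(2x)exp(-4τ)sin(2x) - 2exp(2x)exp(-9τ)sin(3x)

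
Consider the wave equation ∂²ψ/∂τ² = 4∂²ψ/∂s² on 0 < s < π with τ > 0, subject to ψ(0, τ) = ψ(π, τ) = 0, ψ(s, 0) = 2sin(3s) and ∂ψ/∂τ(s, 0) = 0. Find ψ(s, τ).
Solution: Separating variables: ψ = Σ [A_n cos(ω_n τ) + B_n sin(ω_n τ)] sin(ns), ω_n = 2n. From ICs: A_3=2.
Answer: ψ(s, τ) = 2sin(3s)cos(6τ)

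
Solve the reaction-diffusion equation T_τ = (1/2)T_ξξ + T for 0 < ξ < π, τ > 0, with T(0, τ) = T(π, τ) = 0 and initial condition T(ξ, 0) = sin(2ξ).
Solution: Substitute T = exp(τ)u, i.e. u = exp(-τ)T.
By the product rule, T_τ = exp(τ)(u_τ + u), T_ξξ = exp(τ)u_ξξ.
Substituting into the PDE and dividing by exp(τ): u_τ + u = (1/2)u_ξξ + u.
The lower-order terms cancel, leaving the standard heat equation u_τ = (1/2)u_ξξ.
Initial data for u: u(ξ,0) = T(ξ,0) = sin(2ξ). The boundary conditions carry over: u(0,τ) = u(π,τ) = 0.
Solve for u:
  Using separation of variables u = X(ξ)G(τ):
  Eigenfunctions: sin(nξ), n = 1, 2, 3, ...
  General solution: u(ξ, τ) = Σ c_n sin(nξ) exp(-n² τ/2)
  Matching u(ξ,0) = sin(2ξ) term by term: c_2=1.
Hence u(ξ,τ) = exp(-2τ)sin(2ξ).
Transform back: T(ξ,τ) = exp(τ)u(ξ,τ).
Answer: T(ξ, τ) = exp(-τ)sin(2ξ)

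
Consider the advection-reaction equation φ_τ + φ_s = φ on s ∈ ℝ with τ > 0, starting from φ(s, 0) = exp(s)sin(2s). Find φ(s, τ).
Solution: Substitute φ = exp(s)u.
Then φ_s = exp(s)(u_s + u), φ_τ = exp(s)u_τ; substituting and dividing by exp(s), the lower-order terms cancel: u_τ + u_s = 0 (standard advection equation).
Data for u: u(s,0) = exp(-s)φ(s,0) = sin(2s).
By characteristics (ds/dτ = 1), u(s,τ) = f(s - τ) with f = u(·, 0).
So u(s,τ) = sin(2s - 2τ), and φ(s,τ) = exp(s)u(s,τ).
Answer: φ(s, τ) = exp(s)sin(2s - 2τ)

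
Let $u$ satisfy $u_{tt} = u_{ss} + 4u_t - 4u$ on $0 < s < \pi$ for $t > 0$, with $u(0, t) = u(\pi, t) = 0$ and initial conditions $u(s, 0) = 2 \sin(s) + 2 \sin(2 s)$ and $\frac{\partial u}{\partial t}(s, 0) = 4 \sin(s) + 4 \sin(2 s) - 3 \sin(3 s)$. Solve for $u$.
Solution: Substitute $u = e^{2t}w$.
Then $u_t = e^{2t}(w_t + 2w)$, $u_{tt} = e^{2t}(w_{tt} + 4w_t + 4w)$, $u_{ss} = e^{2t}w_{ss}$; substituting and dividing by $e^{2t}$, the lower-order terms cancel: $w_{tt} = w_{ss}$ (standard wave equation).
Data for $w$: $w(s,0) = u(s,0) = 2 \sin(s) + 2 \sin(2 s)$; $w_t(s,0) = u_t(s,0) - 2u(s,0) = -3 \sin(3 s)$. The boundary conditions carry over: $w(0,t) = w(\pi,t) = 0$.
Separating variables: $w = \sum [A_n \cos(\omega_n t) + B_n \sin(\omega_n t)] \sin(ns)$, $\omega_n = n$. From ICs ($B_n$ = velocity coefficient / $\omega_n$): $A_1=2, A_2=2, B_3=-1$.
So $w(s,t) = 2 \sin(s) \cos(t) + 2 \sin(2 s) \cos(2 t) - \sin(3 s) \sin(3 t)$, and $u(s,t) = e^{2t}w(s,t)$.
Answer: $u(s, t) = 2 e^{2 t} \sin(s) \cos(t) + 2 e^{2 t} \sin(2 s) \cos(2 t) -  e^{2 t} \sin(3 s) \sin(3 t)$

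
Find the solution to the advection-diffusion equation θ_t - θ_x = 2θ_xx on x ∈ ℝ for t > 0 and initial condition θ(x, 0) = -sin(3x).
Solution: Change to a moving frame: let η = x + t, σ = t and write θ(x,t) = u(η,σ).
By the chain rule θ_t = u_σ + u_η, θ_x = u_η, θ_xx = u_ηη.
Then θ_t - θ_x = u_σ: the advection term cancels and the PDE becomes the heat equation u_σ = 2u_ηη on η ∈ ℝ.
Initial data: u(η,0) = θ(η,0) = -sin(3η).
On η ∈ ℝ each mode satisfies (sin(nη))″ = -n² sin(nη), so exp(-2n²σ) sin(nη) solves the heat equation; by superposition u(η,σ) = Σ c_n exp(-2n²σ) sin(nη).
Reading off the coefficients: c_3=-1, so u(η,σ) = -exp(-18σ)sin(3η).
Substituting back η = x + t, σ = t: θ(x,t) = u(x + t, t).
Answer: θ(x, t) = -exp(-18t)sin(3t + 3x)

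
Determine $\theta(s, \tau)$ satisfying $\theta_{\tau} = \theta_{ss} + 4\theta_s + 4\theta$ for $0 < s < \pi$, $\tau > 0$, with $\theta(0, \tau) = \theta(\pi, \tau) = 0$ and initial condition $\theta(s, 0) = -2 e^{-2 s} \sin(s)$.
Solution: Substitute $\theta = e^{-2s}u$.
Then $\theta_s = e^{-2s}(u_s - 2u)$, $\theta_{ss} = e^{-2s}(u_{ss} - 4u_s + 4u)$, $\theta_{\tau} = e^{-2s}u_{\tau}$; substituting and dividing by $e^{-2s}$, the lower-order terms cancel: $u_{\tau} = u_{ss}$ (standard heat equation).
Data for $u$: $u(s,0) = e^{2s}\theta(s,0) = -2 \sin(s)$. The boundary conditions carry over: $u(0,\tau) = u(\pi,\tau) = 0$.
Separating variables: $u = \sum c_n e^{-n^2\tau} \sin(ns)$. From $u(s,0) = -2 \sin(s)$: $c_1=-2$.
So $u(s,\tau) = -2 e^{-\tau} \sin(s)$, and $\theta(s,\tau) = e^{-2s}u(s,\tau)$.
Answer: $\theta(s, \tau) = -2 e^{-\tau} e^{-2 s} \sin(s)$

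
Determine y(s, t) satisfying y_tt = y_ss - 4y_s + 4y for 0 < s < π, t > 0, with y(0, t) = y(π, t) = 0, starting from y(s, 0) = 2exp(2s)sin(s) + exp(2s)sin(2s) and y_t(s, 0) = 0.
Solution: Substitute y = exp(2s)u.
Then y_s = exp(2s)(u_s + 2u), y_ss = exp(2s)(u_ss + 4u_s + 4u), y_tt = exp(2s)u_tt; substituting and dividing by exp(2s), the lower-order terms cancel: u_tt = u_ss (standard wave equation).
Data for u: u(s,0) = exp(-2s)y(s,0) = 2sin(s) + sin(2s); u_t(s,0) = exp(-2s)y_t(s,0) = 0. The boundary conditions carry over: u(0,t) = u(π,t) = 0.
Separating variables: u = Σ [A_n cos(ω_n t) + B_n sin(ω_n t)] sin(ns), ω_n = n. From ICs: A_1=2, A_2=1.
So u(s,t) = 2sin(s)cos(t) + sin(2s)cos(2t), and y(s,t) = exp(2s)u(s,t).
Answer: y(s, t) = 2exp(2s)sin(s)cos(t) + exp(2s)sin(2s)cos(2t)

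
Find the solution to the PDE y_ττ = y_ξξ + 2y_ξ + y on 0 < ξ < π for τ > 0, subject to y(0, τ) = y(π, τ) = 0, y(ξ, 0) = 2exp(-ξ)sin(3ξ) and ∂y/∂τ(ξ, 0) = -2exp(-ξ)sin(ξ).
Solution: Substitute y = exp(-ξ)u, i.e. u = exp(ξ)y.
By the product rule, y_ξ = exp(-ξ)(u_ξ - u), y_ξξ = exp(-ξ)(u_ξξ - 2u_ξ + u), y_ττ = exp(-ξ)u_ττ.
Substituting into the PDE and dividing by exp(-ξ): u_ττ = (u_ξξ - 2u_ξ + u) + 2(u_ξ - u) + u.
The lower-order terms cancel, leaving the standard wave equation u_ττ = u_ξξ.
Initial data for u: u(ξ,0) = exp(ξ)y(ξ,0) = 2sin(3ξ); u_τ(ξ,0) = exp(ξ)y_τ(ξ,0) = -2sin(ξ). The boundary conditions carry over: u(0,τ) = u(π,τ) = 0.
Solve for u:
  Using separation of variables u = X(ξ)T(τ):
  Eigenfunctions: sin(nξ), n = 1, 2, 3, ...
  General solution: u(ξ, τ) = Σ [A_n cos(n τ) + B_n sin(n τ)] sin(nξ)
  From u(ξ,0) = 2sin(3ξ): A_3=2. From u_τ(ξ,0) = -2sin(ξ), using u_τ(ξ,0) = Σ ω_n B_n sin(nξ) with ω_n = n: B_1 = (-2)/1 = -2.
Hence u(ξ,τ) = -2sin(ξ)sin(τ) + 2sin(3ξ)cos(3τ).
Transform back: y(ξ,τ) = exp(-ξ)u(ξ,τ).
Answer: y(ξ, τ) = -2exp(-ξ)sin(ξ)sin(τ) + 2exp(-ξ)sin(3ξ)cos(3τ)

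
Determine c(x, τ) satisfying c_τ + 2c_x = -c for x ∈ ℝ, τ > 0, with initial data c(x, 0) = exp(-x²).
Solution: Substitute c = exp(-τ)u, i.e. u = exp(τ)c.
By the product rule, c_τ = exp(-τ)(u_τ - u), c_x = exp(-τ)u_x.
Substituting into the PDE and dividing by exp(-τ): u_τ - u + 2u_x = -u.
The lower-order terms cancel, leaving the standard advection equation u_τ + 2u_x = 0.
Initial data for u: u(x,0) = c(x,0) = exp(-x²).
Solve for u:
  By method of characteristics (waves move right with speed 2):
  Along characteristics x - 2τ = const, u is constant, so u(x,τ) = f(x - 2τ) with f = u(·, 0).
Hence u(x,τ) = exp(-(x - 2τ)²).
Transform back: c(x,τ) = exp(-τ)u(x,τ).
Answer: c(x, τ) = exp(-τ)exp(-(x - 2τ)²)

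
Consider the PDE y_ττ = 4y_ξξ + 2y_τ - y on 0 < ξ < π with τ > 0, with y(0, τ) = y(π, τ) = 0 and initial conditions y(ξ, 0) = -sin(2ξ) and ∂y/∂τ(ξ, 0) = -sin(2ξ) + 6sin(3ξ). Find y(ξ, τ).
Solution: Substitute y = exp(τ)u.
Then y_τ = exp(τ)(u_τ + u), y_ττ = exp(τ)(u_ττ + 2u_τ + u), y_ξξ = exp(τ)u_ξξ; substituting and dividing by exp(τ), the lower-order terms cancel: u_ττ = 4u_ξξ (standard wave equation).
Data for u: u(ξ,0) = y(ξ,0) = -sin(2ξ); u_τ(ξ,0) = y_τ(ξ,0) - y(ξ,0) = 6sin(3ξ). The boundary conditions carry over: u(0,τ) = u(π,τ) = 0.
Separating variables: u = Σ [A_n cos(ω_n τ) + B_n sin(ω_n τ)] sin(nξ), ω_n = 2n. From ICs (B_n = velocity coefficient / ω_n): A_2=-1, B_3=1.
So u(ξ,τ) = -sin(2ξ)cos(4τ) + sin(3ξ)sin(6τ), and y(ξ,τ) = exp(τ)u(ξ,τ).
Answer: y(ξ, τ) = -exp(τ)sin(2ξ)cos(4τ) + exp(τ)sin(3ξ)sin(6τ)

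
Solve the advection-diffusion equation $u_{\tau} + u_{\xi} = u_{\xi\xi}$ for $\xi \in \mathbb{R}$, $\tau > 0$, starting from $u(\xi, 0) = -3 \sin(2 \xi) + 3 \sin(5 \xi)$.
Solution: Change to a moving frame: let $\eta = \xi - \tau$, $\sigma = \tau$ and write $u(\xi,\tau) = w(\eta,\sigma)$.
By the chain rule $u_{\tau} = w_{\sigma} - w_{\eta}$, $u_{\xi} = w_{\eta}$, $u_{\xi\xi} = w_{\eta\eta}$.
Then $u_{\tau} + u_{\xi} = w_{\sigma}$: the advection term cancels and the PDE becomes the heat equation $w_{\sigma} = w_{\eta\eta}$ on $\eta \in \mathbb{R}$.
Initial data: $w(\eta,0) = u(\eta,0) = -3 \sin(2 \eta) + 3 \sin(5 \eta)$.
On $\eta \in \mathbb{R}$ each mode satisfies $(\sin(n\eta))'' = -n^2 \sin(n\eta)$, so $e^{-n^2\sigma} \sin(n\eta)$ solves the heat equation; by superposition $w(\eta,\sigma) = \sum c_n e^{-n^2\sigma} \sin(n\eta)$.
Reading off the coefficients: $c_2=-3, c_5=3$, so $w(\eta,\sigma) = -3 e^{-4 \sigma} \sin(2 \eta) + 3 e^{-25 \sigma} \sin(5 \eta)$.
Substituting back $\eta = \xi - \tau$, $\sigma = \tau$: $u(\xi,\tau) = w(\xi - \tau, \tau)$.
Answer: $u(\xi, \tau) = 3 e^{-4 \tau} \sin(2 \tau - 2 \xi) - 3 e^{-25 \tau} \sin(5 \tau - 5 \xi)$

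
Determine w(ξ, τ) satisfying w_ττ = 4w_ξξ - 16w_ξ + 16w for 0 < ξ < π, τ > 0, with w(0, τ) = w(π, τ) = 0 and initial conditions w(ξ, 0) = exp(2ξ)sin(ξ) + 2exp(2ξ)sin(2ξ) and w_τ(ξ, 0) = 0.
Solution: Substitute w = exp(2ξ)u, i.e. u = exp(-2ξ)w.
By the product rule, w_ξ = exp(2ξ)(u_ξ + 2u), w_ξξ = exp(2ξ)(u_ξξ + 4u_ξ + 4u), w_ττ = exp(2ξ)u_ττ.
Substituting into the PDE and dividing by exp(2ξ): u_ττ = 4(u_ξξ + 4u_ξ + 4u) - 16(u_ξ + 2u) + 16u.
The lower-order terms cancel, leaving the standard wave equation u_ττ = 4u_ξξ.
Initial data for u: u(ξ,0) = exp(-2ξ)w(ξ,0) = sin(ξ) + 2sin(2ξ); u_τ(ξ,0) = exp(-2ξ)w_τ(ξ,0) = 0. The boundary conditions carry over: u(0,τ) = u(π,τ) = 0.
Solve for u:
  Using separation of variables u = X(ξ)T(τ):
  Eigenfunctions: sin(nξ), n = 1, 2, 3, ...
  General solution: u(ξ, τ) = Σ [A_n cos(2n τ) + B_n sin(2n τ)] sin(nξ)
  From u(ξ,0) = sin(ξ) + 2sin(2ξ): A_1=1, A_2=2. From u_τ(ξ,0) = 0: all B_n = 0.
Hence u(ξ,τ) = sin(ξ)cos(2τ) + 2sin(2ξ)cos(4τ).
Transform back: w(ξ,τ) = exp(2ξ)u(ξ,τ).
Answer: w(ξ, τ) = exp(2ξ)sin(ξ)cos(2τ) + 2exp(2ξ)sin(2ξ)cos(4τ)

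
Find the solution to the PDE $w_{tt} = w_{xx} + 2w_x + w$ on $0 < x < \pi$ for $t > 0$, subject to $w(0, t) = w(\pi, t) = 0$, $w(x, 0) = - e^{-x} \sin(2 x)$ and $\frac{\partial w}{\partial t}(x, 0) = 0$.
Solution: Substitute $w = e^{-x}u$.
Then $w_x = e^{-x}(u_x - u)$, $w_{xx} = e^{-x}(u_{xx} - 2u_x + u)$, $w_{tt} = e^{-x}u_{tt}$; substituting and dividing by $e^{-x}$, the lower-order terms cancel: $u_{tt} = u_{xx}$ (standard wave equation).
Data for $u$: $u(x,0) = e^{x}w(x,0) = - \sin(2 x)$; $u_t(x,0) = e^{x}w_t(x,0) = 0$. The boundary conditions carry over: $u(0,t) = u(\pi,t) = 0$.
Separating variables: $u = \sum [A_n \cos(\omega_n t) + B_n \sin(\omega_n t)] \sin(nx)$, $\omega_n = n$. From ICs: $A_2=-1$.
So $u(x,t) = - \sin(2 x) \cos(2 t)$, and $w(x,t) = e^{-x}u(x,t)$.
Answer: $w(x, t) = - e^{-x} \sin(2 x) \cos(2 t)$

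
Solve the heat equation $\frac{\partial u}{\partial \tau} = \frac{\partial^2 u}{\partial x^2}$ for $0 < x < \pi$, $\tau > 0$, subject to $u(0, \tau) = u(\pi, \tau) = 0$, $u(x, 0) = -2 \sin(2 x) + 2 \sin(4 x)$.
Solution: Separating variables: $u = \sum c_n e^{-n^2\tau} \sin(nx)$. From $u(x,0) = -2 \sin(2 x) + 2 \sin(4 x)$: $c_2=-2, c_4=2$.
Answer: $u(x, \tau) = -2 e^{-4 \tau} \sin(2 x) + 2 e^{-16 \tau} \sin(4 x)$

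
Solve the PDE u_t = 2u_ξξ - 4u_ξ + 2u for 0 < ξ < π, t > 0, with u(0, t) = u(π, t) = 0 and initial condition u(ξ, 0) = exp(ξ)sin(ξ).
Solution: Substitute u = exp(ξ)w, i.e. w = exp(-ξ)u.
By the product rule, u_ξ = exp(ξ)(w_ξ + w), u_ξξ = exp(ξ)(w_ξξ + 2w_ξ + w), u_t = exp(ξ)w_t.
Substituting into the PDE and dividing by exp(ξ): w_t = 2(w_ξξ + 2w_ξ + w) - 4(w_ξ + w) + 2w.
The lower-order terms cancel, leaving the standard heat equation w_t = 2w_ξξ.
Initial data for w: w(ξ,0) = exp(-ξ)u(ξ,0) = sin(ξ). The boundary conditions carry over: w(0,t) = w(π,t) = 0.
Solve for w:
  Using separation of variables w = X(ξ)T(t):
  Eigenfunctions: sin(nξ), n = 1, 2, 3, ...
  General solution: w(ξ, t) = Σ c_n sin(nξ) exp(-2n² t)
  Matching w(ξ,0) = sin(ξ) term by term: c_1=1.
Hence w(ξ,t) = exp(-2t)sin(ξ).
Transform back: u(ξ,t) = exp(ξ)w(ξ,t).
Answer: u(ξ, t) = exp(-2t)exp(ξ)sin(ξ)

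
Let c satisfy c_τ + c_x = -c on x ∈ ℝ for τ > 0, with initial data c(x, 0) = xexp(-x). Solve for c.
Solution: Substitute c = exp(-x)u.
Then c_x = exp(-x)(u_x - u), c_τ = exp(-x)u_τ; substituting and dividing by exp(-x), the lower-order terms cancel: u_τ + u_x = 0 (standard advection equation).
Data for u: u(x,0) = exp(x)c(x,0) = x.
By characteristics (dx/dτ = 1), u(x,τ) = f(x - τ) with f = u(·, 0).
So u(x,τ) = x - τ, and c(x,τ) = exp(-x)u(x,τ).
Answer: c(x, τ) = xexp(-x) - τexp(-x)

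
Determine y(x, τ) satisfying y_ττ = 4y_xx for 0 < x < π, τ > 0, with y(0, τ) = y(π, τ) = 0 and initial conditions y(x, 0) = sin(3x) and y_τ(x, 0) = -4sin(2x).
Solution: Using separation of variables y = X(x)T(τ):
Eigenfunctions: sin(nx), n = 1, 2, 3, ...
General solution: y(x, τ) = Σ [A_n cos(2n τ) + B_n sin(2n τ)] sin(nx)
From y(x,0) = sin(3x): A_3=1. From y_τ(x,0) = -4sin(2x), using y_τ(x,0) = Σ ω_n B_n sin(nx) with ω_n = 2n: B_2 = (-4)/4 = -1.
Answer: y(x, τ) = -sin(2x)sin(4τ) + sin(3x)cos(6τ)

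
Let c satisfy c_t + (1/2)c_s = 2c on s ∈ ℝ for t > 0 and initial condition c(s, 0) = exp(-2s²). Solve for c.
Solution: Substitute c = exp(2t)u, i.e. u = exp(-2t)c.
By the product rule, c_t = exp(2t)(u_t + 2u), c_s = exp(2t)u_s.
Substituting into the PDE and dividing by exp(2t): u_t + 2u + (1/2)u_s = 2u.
The lower-order terms cancel, leaving the standard advection equation u_t + (1/2)u_s = 0.
Initial data for u: u(s,0) = c(s,0) = exp(-2s²).
Solve for u:
  By method of characteristics (waves move right with speed 1/2):
  Along characteristics s - (1/2)t = const, u is constant, so u(s,t) = f(s - (1/2)t) with f = u(·, 0).
Hence u(s,t) = exp(-2(s - t/2)²).
Transform back: c(s,t) = exp(2t)u(s,t).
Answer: c(s, t) = exp(2t)exp(-2(s - t/2)²)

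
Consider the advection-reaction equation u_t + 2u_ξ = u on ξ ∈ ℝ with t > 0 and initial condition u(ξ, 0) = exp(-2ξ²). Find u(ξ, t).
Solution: Substitute u = exp(t)w.
Then u_t = exp(t)(w_t + w), u_ξ = exp(t)w_ξ; substituting and dividing by exp(t), the lower-order terms cancel: w_t + 2w_ξ = 0 (standard advection equation).
Data for w: w(ξ,0) = u(ξ,0) = exp(-2ξ²).
By characteristics (dξ/dt = 2), w(ξ,t) = f(ξ - 2t) with f = w(·, 0).
So w(ξ,t) = exp(-2(-2t + ξ)²), and u(ξ,t) = exp(t)w(ξ,t).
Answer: u(ξ, t) = exp(t)exp(-2(-2t + ξ)²)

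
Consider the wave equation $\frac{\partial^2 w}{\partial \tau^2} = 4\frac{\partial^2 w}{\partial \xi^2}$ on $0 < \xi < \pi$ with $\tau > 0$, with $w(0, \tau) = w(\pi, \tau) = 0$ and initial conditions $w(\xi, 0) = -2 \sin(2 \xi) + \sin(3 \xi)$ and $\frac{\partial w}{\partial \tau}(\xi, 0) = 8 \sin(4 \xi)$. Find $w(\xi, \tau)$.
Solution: Separating variables: $w = \sum [A_n \cos(\omega_n \tau) + B_n \sin(\omega_n \tau)] \sin(n\xi)$, $\omega_n = 2n$. From ICs ($B_n$ = velocity coefficient / $\omega_n$): $A_2=-2, A_3=1, B_4=1$.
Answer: $w(\xi, \tau) = \sin(8 \tau) \sin(4 \xi) - 2 \sin(2 \xi) \cos(4 \tau) + \sin(3 \xi) \cos(6 \tau)$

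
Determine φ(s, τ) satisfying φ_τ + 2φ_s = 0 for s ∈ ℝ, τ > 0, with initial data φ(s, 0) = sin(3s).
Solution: By method of characteristics (waves move right with speed 2):
Along characteristics s - 2τ = const, φ is constant, so φ(s,τ) = f(s - 2τ) with f = φ(·, 0).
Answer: φ(s, τ) = sin(3s - 6τ)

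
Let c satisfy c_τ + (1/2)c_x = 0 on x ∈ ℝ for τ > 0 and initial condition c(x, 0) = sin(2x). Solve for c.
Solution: By method of characteristics (waves move right with speed 1/2):
Along characteristics x - (1/2)τ = const, c is constant, so c(x,τ) = f(x - (1/2)τ) with f = c(·, 0).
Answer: c(x, τ) = sin(2x - τ)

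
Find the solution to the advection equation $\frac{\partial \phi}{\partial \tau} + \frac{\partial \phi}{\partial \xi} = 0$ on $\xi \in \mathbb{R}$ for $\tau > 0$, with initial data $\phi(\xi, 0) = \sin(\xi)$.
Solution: By method of characteristics (waves move right with speed 1):
Along characteristics $\xi - \tau =$ const, $\phi$ is constant, so $\phi(\xi,\tau) = f(\xi - \tau)$ with $f = \phi( \cdot , 0)$.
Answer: $\phi(\xi, \tau) = - \sin(\tau - \xi)$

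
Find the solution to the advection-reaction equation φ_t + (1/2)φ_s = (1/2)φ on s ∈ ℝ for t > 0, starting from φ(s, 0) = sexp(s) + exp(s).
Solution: Substitute φ = exp(s)u, i.e. u = exp(-s)φ.
By the product rule, φ_s = exp(s)(u_s + u), φ_t = exp(s)u_t.
Substituting into the PDE and dividing by exp(s): u_t + (1/2)(u_s + u) = (1/2)u.
The lower-order terms cancel, leaving the standard advection equation u_t + (1/2)u_s = 0.
Initial data for u: u(s,0) = exp(-s)φ(s,0) = s + 1.
Solve for u:
  By method of characteristics (waves move right with speed 1/2):
  Along characteristics s - (1/2)t = const, u is constant, so u(s,t) = f(s - (1/2)t) with f = u(·, 0).
Hence u(s,t) = s - (1/2)t + 1.
Transform back: φ(s,t) = exp(s)u(s,t).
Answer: φ(s, t) = sexp(s) - (1/2)texp(s) + exp(s)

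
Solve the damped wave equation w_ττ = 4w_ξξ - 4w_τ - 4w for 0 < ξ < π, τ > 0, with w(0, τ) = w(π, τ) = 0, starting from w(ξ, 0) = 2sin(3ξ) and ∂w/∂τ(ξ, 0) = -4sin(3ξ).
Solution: Substitute w = exp(-2τ)u, i.e. u = exp(2τ)w.
By the product rule, w_τ = exp(-2τ)(u_τ - 2u), w_ττ = exp(-2τ)(u_ττ - 4u_τ + 4u), w_ξξ = exp(-2τ)u_ξξ.
Substituting into the PDE and dividing by exp(-2τ): u_ττ - 4u_τ + 4u = 4u_ξξ - 4(u_τ - 2u) - 4u.
The lower-order terms cancel, leaving the standard wave equation u_ττ = 4u_ξξ.
Initial data for u: u(ξ,0) = w(ξ,0) = 2sin(3ξ); u_τ(ξ,0) = w_τ(ξ,0) + 2w(ξ,0) = 0. The boundary conditions carry over: u(0,τ) = u(π,τ) = 0.
Solve for u:
  Using separation of variables u = X(ξ)T(τ):
  Eigenfunctions: sin(nξ), n = 1, 2, 3, ...
  General solution: u(ξ, τ) = Σ [A_n cos(2n τ) + B_n sin(2n τ)] sin(nξ)
  From u(ξ,0) = 2sin(3ξ): A_3=2. From u_τ(ξ,0) = 0: all B_n = 0.
Hence u(ξ,τ) = 2sin(3ξ)cos(6τ).
Transform back: w(ξ,τ) = exp(-2τ)u(ξ,τ).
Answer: w(ξ, τ) = 2exp(-2τ)sin(3ξ)cos(6τ)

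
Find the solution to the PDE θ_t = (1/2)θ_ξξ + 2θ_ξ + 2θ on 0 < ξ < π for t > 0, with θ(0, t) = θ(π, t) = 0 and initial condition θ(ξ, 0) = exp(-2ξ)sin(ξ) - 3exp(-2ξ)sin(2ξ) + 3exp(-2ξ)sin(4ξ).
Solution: Substitute θ = exp(-2ξ)u, i.e. u = exp(2ξ)θ.
By the product rule, θ_ξ = exp(-2ξ)(u_ξ - 2u), θ_ξξ = exp(-2ξ)(u_ξξ - 4u_ξ + 4u), θ_t = exp(-2ξ)u_t.
Substituting into the PDE and dividing by exp(-2ξ): u_t = (1/2)(u_ξξ - 4u_ξ + 4u) + 2(u_ξ - 2u) + 2u.
The lower-order terms cancel, leaving the standard heat equation u_t = (1/2)u_ξξ.
Initial data for u: u(ξ,0) = exp(2ξ)θ(ξ,0) = sin(ξ) - 3sin(2ξ) + 3sin(4ξ). The boundary conditions carry over: u(0,t) = u(π,t) = 0.
Solve for u:
  Using separation of variables u = X(ξ)G(t):
  Eigenfunctions: sin(nξ), n = 1, 2, 3, ...
  General solution: u(ξ, t) = Σ c_n sin(nξ) exp(-n² t/2)
  Matching u(ξ,0) = sin(ξ) - 3sin(2ξ) + 3sin(4ξ) term by term: c_1=1, c_2=-3, c_4=3.
Hence u(ξ,t) = -3exp(-2t)sin(2ξ) + 3exp(-8t)sin(4ξ) + exp(-t/2)sin(ξ).
Transform back: θ(ξ,t) = exp(-2ξ)u(ξ,t).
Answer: θ(ξ, t) = -3exp(-2t)exp(-2ξ)sin(2ξ) + 3exp(-8t)exp(-2ξ)sin(4ξ) + exp(-t/2)exp(-2ξ)sin(ξ)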